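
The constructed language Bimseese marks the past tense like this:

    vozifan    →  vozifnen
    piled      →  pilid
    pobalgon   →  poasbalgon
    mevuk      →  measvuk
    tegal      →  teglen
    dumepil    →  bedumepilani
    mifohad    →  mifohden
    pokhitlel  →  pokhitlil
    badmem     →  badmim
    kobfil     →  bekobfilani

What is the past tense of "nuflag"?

nuflgen

pobalgon and vozifan both end in -n yet inflect differently (poasbalgon, vozifnen), so the final letter is not what conditions the rule; the last vowel is.
"nuflag" has last vowel 'a'. The stems whose last vowel is 'a' (vozifan → vozifnen, tegal → teglen, mifohad → mifohden) delete the last vowel and add -en.
The other patterns: stems whose last vowel is 'o' or 'u' insert -as- after the first vowel; stems whose last vowel is 'e' change the last vowel to 'i'; stems whose last vowel is 'i' add be- … -ani around the stem.
So nuflag → nuflgen.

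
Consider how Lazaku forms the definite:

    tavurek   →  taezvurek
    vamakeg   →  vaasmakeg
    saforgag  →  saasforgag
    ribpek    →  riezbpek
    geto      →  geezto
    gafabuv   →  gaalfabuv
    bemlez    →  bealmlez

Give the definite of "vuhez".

vualhez

"vuhez" ends in -z. The one such stem in the data (bemlez → bealmlez) inserts -al- after the first vowel (as does gafabuv), so the same rule applies.
So vuhez → vualhez.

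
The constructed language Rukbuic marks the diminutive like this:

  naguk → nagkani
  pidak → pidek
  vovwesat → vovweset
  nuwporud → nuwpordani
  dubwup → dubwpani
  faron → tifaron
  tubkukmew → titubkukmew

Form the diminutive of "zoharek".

pidak and naguk both end in -k yet inflect differently (pidek, nagkani), so the final letter is not what conditions the rule; the last vowel is.
"zoharek" has last vowel 'e'. The one such stem in the data (tubkukmew → titubkukmew) adds the prefix ti-, so the same rule applies.
The other patterns: stems whose last vowel is 'a' change the last vowel to 'e'; stems whose last vowel is 'u' delete the last vowel and add -ani.
So zoharek → tizoharek.

tizoharek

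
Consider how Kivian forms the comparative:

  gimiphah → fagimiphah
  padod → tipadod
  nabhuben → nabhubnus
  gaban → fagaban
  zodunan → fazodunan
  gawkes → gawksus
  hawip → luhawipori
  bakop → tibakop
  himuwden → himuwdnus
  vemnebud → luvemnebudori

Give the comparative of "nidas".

himuwden and gaban both end in -n yet inflect differently (himuwdnus, fagaban), so the final letter is not what conditions the rule; the last vowel is.
"nidas" has last vowel 'a'. The stems whose last vowel is 'a' (gimiphah → fagimiphah, gaban → fagaban, zodunan → fazodunan) add the prefix fa-.
The other patterns: stems whose last vowel is 'o' add the prefix ti-; stems whose last vowel is 'e' delete the last vowel and add -us; stems whose last vowel is 'i' or 'u' add lu- … -ori around the stem.
So nidas → fanidas.

fanidas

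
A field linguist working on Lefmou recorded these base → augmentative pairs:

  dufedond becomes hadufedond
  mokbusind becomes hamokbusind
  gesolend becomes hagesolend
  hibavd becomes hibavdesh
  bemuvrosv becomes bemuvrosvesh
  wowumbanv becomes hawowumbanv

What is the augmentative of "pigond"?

wowumbanv and bemuvrosv both end in -v yet inflect differently (hawowumbanv, bemuvrosvesh), so the final letter is not what conditions the rule; the second-to-last letter is.
"pigond" has second-to-last letter 'n'. The stems whose second-to-last letter is 'n' (gesolend → hagesolend, mokbusind → hamokbusind, dufedond → hadufedond) add the prefix ha-.
The other pattern: stems whose second-to-last letter is 's' or 'v' add -esh.
So pigond → hapigond.

hapigond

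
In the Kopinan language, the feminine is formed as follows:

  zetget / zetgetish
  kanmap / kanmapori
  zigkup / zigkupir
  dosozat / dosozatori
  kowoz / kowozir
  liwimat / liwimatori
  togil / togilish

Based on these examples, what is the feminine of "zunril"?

zunrilish

dosozat and zetget both end in -t yet inflect differently (dosozatori, zetgetish), so the final letter is not what conditions the rule; the last vowel is.
"zunril" has last vowel 'i'. The one such stem in the data (togil → togilish) adds -ish, so the same rule applies.
So zunril → zunrilish.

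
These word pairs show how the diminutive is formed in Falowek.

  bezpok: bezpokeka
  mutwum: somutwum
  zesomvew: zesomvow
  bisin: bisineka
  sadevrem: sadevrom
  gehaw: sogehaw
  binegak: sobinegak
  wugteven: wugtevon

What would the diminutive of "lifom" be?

wugteven and bisin both end in -n yet inflect differently (wugtevon, bisineka), so the final letter is not what conditions the rule; the last vowel is.
"lifom" has last vowel 'o'. The one such stem in the data (bezpok → bezpokeka) adds -eka, so the same rule applies.
So lifom → lifomeka.

lifomeka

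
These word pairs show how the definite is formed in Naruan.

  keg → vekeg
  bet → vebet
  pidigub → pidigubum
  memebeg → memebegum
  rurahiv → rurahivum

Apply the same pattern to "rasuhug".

rasuhugum

keg and memebeg both end in -g yet inflect differently (vekeg, memebegum), so the final letter is not what conditions the rule; the number of vowels is.
"rasuhug" has 3 vowels. The stems with 3 vowels (pidigub → pidigubum, memebeg → memebegum, rurahiv → rurahivum) add -um.
The other pattern: stems with 1 vowel add the prefix ve-.
So rasuhug → rasuhugum.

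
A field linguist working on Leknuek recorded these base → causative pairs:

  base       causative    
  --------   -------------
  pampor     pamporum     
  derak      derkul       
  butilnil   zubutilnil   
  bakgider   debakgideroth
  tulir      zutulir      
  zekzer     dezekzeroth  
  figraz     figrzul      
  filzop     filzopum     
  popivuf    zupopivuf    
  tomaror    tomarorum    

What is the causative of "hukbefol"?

hukbefolum

bakgider and tulir both end in -r yet inflect differently (debakgideroth, zutulir), so the final letter is not what conditions the rule; the last vowel is.
"hukbefol" has last vowel 'o'. The stems whose last vowel is 'o' (pampor → pamporum, tomaror → tomarorum, filzop → filzopum) add -um.
The other patterns: stems whose last vowel is 'e' add de- … -oth around the stem; stems whose last vowel is 'i' or 'u' add the prefix zu-; stems whose last vowel is 'a' delete the last vowel and add -ul.
So hukbefol → hukbefolum.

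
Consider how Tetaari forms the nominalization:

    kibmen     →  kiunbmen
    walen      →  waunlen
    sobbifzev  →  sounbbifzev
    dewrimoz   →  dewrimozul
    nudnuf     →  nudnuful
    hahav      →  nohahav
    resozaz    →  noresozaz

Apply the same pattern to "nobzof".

"nobzof" has last vowel 'o'. The one such stem in the data (dewrimoz → dewrimozul) adds -ul, so the same rule applies.
So nobzof → nobzoful.

nobzoful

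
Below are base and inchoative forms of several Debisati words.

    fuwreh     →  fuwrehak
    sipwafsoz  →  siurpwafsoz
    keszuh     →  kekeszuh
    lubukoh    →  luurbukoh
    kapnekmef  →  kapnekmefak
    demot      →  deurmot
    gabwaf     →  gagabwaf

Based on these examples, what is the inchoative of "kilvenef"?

kilvenefak

kapnekmef and gabwaf both end in -f yet inflect differently (kapnekmefak, gagabwaf), so the final letter is not what conditions the rule; the last vowel is.
"kilvenef" has last vowel 'e'. The stems whose last vowel is 'e' (kapnekmef → kapnekmefak, fuwreh → fuwrehak) add -ak.
So kilvenef → kilvenefak.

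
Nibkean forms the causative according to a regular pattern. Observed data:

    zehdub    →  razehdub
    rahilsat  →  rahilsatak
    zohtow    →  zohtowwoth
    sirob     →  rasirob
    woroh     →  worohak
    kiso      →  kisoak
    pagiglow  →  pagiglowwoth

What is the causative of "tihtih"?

tihtihak

pagiglow and sirob both have last vowel 'o' yet inflect differently (pagiglowwoth, rasirob), so the last vowel is not what conditions the rule; the final letter is.
"tihtih" ends in -h. The one such stem in the data (woroh → worohak) adds -ak, so the same rule applies.
So tihtih → tihtihak.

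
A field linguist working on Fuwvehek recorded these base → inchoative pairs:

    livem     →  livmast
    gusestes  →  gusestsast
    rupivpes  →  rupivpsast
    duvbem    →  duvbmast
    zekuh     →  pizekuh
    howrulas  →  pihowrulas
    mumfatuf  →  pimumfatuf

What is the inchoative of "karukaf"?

pikarukaf

"karukaf" has last vowel 'a'. The one such stem in the data (howrulas → pihowrulas) adds the prefix pi-, so the same rule applies.
The other pattern: stems whose last vowel is 'e' delete the last vowel and add -ast.
So karukaf → pikarukaf.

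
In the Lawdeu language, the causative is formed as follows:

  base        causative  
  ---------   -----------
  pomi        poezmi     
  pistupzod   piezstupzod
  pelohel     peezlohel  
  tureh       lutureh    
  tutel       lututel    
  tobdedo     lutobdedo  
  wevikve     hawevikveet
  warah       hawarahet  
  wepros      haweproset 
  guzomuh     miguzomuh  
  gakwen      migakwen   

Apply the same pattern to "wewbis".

hawewbiset

pelohel and tutel both end in -l yet inflect differently (peezlohel, lututel), so the final letter is not what conditions the rule; the first letter is.
"wewbis" begins with w-. The stems beginning with w- (wevikve → hawevikveet, warah → hawarahet, wepros → haweproset) add ha- … -et around the stem.
The other patterns: stems beginning with p- insert -ez- after the first vowel; stems beginning with t- add the prefix lu-; stems beginning with g- add the prefix mi-.
So wewbis → hawewbiset.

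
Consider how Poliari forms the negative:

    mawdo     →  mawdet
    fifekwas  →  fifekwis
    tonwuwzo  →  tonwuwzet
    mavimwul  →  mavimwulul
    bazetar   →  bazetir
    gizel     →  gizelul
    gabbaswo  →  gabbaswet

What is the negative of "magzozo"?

"magzozo" ends in -o. The stems ending in -o (gabbaswo → gabbaswet, tonwuwzo → tonwuwzet, mawdo → mawdet) drop the final letter and add -et.
So magzozo → magzozet.

magzozet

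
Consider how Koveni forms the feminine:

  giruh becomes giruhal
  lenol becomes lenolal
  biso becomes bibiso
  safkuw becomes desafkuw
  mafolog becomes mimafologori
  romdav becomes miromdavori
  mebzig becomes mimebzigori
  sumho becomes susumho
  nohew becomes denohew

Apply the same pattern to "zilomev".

mafolog and sumho both have last vowel 'o' yet inflect differently (mimafologori, susumho), so the last vowel is not what conditions the rule; the final letter is.
"zilomev" ends in -v. The one such stem in the data (romdav → miromdavori) adds mi- … -ori around the stem, so the same rule applies.
The other patterns: stems ending in -w add the prefix de-; stems ending in -o repeat the first consonant+vowel as a prefix; stems ending in -h or -l add -al.
So zilomev → mizilomevori.

mizilomevori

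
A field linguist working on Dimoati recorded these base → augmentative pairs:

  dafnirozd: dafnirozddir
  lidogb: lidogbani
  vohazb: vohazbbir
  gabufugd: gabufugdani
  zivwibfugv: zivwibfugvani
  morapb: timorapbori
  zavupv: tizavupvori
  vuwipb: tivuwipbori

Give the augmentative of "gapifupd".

tigapifupdori

zivwibfugv and zavupv both end in -v yet inflect differently (zivwibfugvani, tizavupvori), so the final letter is not what conditions the rule; the second-to-last letter is.
"gapifupd" has second-to-last letter 'p'. The stems whose second-to-last letter is 'p' (zavupv → tizavupvori, morapb → timorapbori, vuwipb → tivuwipbori) add ti- … -ori around the stem.
So gapifupd → tigapifupdori.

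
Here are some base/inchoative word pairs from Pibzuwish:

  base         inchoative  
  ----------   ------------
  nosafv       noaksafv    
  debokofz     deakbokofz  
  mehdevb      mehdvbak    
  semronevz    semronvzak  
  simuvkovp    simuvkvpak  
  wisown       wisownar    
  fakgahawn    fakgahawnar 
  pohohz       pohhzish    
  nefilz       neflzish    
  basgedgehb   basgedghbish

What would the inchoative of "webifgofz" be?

weakbifgofz

debokofz and semronevz both end in -z yet inflect differently (deakbokofz, semronvzak), so the final letter is not what conditions the rule; the second-to-last letter is.
"webifgofz" has second-to-last letter 'f'. The stems whose second-to-last letter is 'f' (nosafv → noaksafv, debokofz → deakbokofz) insert -ak- after the first vowel.
So webifgofz → weakbifgofz.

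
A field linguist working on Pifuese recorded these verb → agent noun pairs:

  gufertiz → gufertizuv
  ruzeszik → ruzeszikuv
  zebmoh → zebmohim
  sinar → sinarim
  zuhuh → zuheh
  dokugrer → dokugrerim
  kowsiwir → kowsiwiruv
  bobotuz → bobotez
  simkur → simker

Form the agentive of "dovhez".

dovhezim

"dovhez" has last vowel 'e'. The one such stem in the data (dokugrer → dokugrerim) adds -im, so the same rule applies.
The other patterns: stems whose last vowel is 'i' add -uv; stems whose last vowel is 'u' change the last vowel to 'e'.
So dovhez → dovhezim.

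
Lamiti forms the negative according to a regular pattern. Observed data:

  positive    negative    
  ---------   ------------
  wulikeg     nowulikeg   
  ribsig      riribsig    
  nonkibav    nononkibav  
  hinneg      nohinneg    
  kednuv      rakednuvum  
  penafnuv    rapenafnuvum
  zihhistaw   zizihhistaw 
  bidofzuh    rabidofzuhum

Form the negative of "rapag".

nonkibav and kednuv both end in -v yet inflect differently (nononkibav, rakednuvum), so the final letter is not what conditions the rule; the last vowel is.
"rapag" has last vowel 'a'. The stems whose last vowel is 'a' (zihhistaw → zizihhistaw, nonkibav → nononkibav) repeat the first consonant+vowel as a prefix.
The other patterns: stems whose last vowel is 'u' add ra- … -um around the stem; stems whose last vowel is 'e' add the prefix no-.
So rapag → rarapag.

rarapag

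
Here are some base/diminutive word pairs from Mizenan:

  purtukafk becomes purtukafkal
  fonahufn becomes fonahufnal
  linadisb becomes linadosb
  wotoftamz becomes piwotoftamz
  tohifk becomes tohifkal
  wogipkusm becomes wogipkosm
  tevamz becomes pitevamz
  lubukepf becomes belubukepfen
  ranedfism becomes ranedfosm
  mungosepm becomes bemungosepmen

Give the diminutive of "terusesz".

ranedfism and mungosepm both end in -m yet inflect differently (ranedfosm, bemungosepmen), so the final letter is not what conditions the rule; the second-to-last letter is.
"terusesz" has second-to-last letter 's'. The stems whose second-to-last letter is 's' (ranedfism → ranedfosm, wogipkusm → wogipkosm, linadisb → linadosb) change the last vowel to 'o'.
So terusesz → terusosz.

terusosz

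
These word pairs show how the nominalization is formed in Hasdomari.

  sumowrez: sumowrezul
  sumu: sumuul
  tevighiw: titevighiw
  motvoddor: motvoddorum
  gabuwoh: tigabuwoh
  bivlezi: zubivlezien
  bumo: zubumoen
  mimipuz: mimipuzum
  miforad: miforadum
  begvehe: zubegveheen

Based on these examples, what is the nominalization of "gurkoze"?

sumowrez and mimipuz both end in -z yet inflect differently (sumowrezul, mimipuzum), so the final letter is not what conditions the rule; the first letter is.
"gurkoze" begins with g-. The one such stem in the data (gabuwoh → tigabuwoh) adds the prefix ti-, so the same rule applies.
The other patterns: stems beginning with s- add -ul; stems beginning with b- add zu- … -en around the stem; stems beginning with m- add -um.
So gurkoze → tigurkoze.

tigurkoze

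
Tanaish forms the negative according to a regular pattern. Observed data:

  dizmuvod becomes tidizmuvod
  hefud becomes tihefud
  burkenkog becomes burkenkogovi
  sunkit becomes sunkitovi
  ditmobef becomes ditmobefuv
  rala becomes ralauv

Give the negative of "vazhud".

"vazhud" ends in -d. The stems ending in -d (dizmuvod → tidizmuvod, hefud → tihefud) add the prefix ti-.
The other patterns: stems ending in -g or -t add -ovi; stems ending in -a or -f add -uv.
So vazhud → tivazhud.

tivazhud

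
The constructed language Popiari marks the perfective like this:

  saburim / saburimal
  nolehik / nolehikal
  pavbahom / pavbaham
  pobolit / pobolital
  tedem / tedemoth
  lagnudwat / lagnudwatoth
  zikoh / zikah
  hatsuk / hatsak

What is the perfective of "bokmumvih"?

lagnudwat and pobolit both end in -t yet inflect differently (lagnudwatoth, pobolital), so the final letter is not what conditions the rule; the last vowel is.
"bokmumvih" has last vowel 'i'. The stems whose last vowel is 'i' (nolehik → nolehikal, pobolit → pobolital, saburim → saburimal) add -al.
The other patterns: stems whose last vowel is 'a' or 'e' add -oth; stems whose last vowel is 'o' or 'u' change the last vowel to 'a'.
So bokmumvih → bokmumvihal.

bokmumvihal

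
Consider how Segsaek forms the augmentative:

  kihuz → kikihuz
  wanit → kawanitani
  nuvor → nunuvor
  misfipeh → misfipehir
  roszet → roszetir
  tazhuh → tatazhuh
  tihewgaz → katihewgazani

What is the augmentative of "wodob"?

wowodob

kihuz and tihewgaz both end in -z yet inflect differently (kikihuz, katihewgazani), so the final letter is not what conditions the rule; the last vowel is.
"wodob" has last vowel 'o'. The one such stem in the data (nuvor → nunuvor) repeats the first consonant+vowel as a prefix (as do kihuz, tazhuh), so the same rule applies.
So wodob → wowodob.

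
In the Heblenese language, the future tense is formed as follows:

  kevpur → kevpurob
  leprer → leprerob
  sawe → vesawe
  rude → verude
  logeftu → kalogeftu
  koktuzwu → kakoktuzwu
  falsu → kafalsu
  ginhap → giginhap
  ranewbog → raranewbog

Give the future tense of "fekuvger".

"fekuvger" ends in -r. The stems ending in -r (kevpur → kevpurob, leprer → leprerob) add -ob.
The other patterns: stems ending in -e add the prefix ve-; stems ending in -u add the prefix ka-; stems ending in -g or -p repeat the first consonant+vowel as a prefix.
So fekuvger → fekuvgerob.

fekuvgerob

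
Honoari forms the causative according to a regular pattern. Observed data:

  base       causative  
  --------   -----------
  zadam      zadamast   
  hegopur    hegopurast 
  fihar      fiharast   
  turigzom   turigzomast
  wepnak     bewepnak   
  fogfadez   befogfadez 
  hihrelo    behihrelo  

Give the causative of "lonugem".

lonugemast

zadam and wepnak both have last vowel 'a' yet inflect differently (zadamast, bewepnak), so the last vowel is not what conditions the rule; the final letter is.
"lonugem" ends in -m. The stems ending in -m (zadam → zadamast, turigzom → turigzomast) add -ast.
The other pattern: stems ending in -k, -o or -z add the prefix be-.
So lonugem → lonugemast.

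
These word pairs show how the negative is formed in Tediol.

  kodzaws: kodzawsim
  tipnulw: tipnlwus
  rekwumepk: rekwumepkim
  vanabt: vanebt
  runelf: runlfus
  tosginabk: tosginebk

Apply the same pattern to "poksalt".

poksltus

tosginabk and rekwumepk both end in -k yet inflect differently (tosginebk, rekwumepkim), so the final letter is not what conditions the rule; the second-to-last letter is.
"poksalt" has second-to-last letter 'l'. The stems whose second-to-last letter is 'l' (runelf → runlfus, tipnulw → tipnlwus) delete the last vowel and add -us.
So poksalt → poksltus.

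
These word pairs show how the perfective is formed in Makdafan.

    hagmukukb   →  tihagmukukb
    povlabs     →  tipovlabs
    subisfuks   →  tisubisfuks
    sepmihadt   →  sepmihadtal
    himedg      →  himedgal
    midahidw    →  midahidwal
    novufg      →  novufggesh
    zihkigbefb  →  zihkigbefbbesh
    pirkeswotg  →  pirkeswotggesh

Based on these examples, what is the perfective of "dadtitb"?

dadtitbbesh

himedg and novufg both end in -g yet inflect differently (himedgal, novufggesh), so the final letter is not what conditions the rule; the second-to-last letter is.
"dadtitb" has second-to-last letter 't'. The one such stem in the data (pirkeswotg → pirkeswotggesh) doubles the final consonant and adds -esh (as do novufg, zihkigbefb), so the same rule applies.
So dadtitb → dadtitbbesh.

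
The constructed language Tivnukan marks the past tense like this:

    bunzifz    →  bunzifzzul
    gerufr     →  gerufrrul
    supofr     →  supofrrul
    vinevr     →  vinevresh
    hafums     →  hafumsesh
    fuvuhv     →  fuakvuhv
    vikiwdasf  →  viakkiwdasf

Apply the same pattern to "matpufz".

gerufr and vinevr both end in -r yet inflect differently (gerufrrul, vinevresh), so the final letter is not what conditions the rule; the second-to-last letter is.
"matpufz" has second-to-last letter 'f'. The stems whose second-to-last letter is 'f' (bunzifz → bunzifzzul, gerufr → gerufrrul, supofr → supofrrul) double the final consonant and add -ul.
The other patterns: stems whose second-to-last letter is 'm' or 'v' add -esh; stems whose second-to-last letter is 'h' or 's' insert -ak- after the first vowel.
So matpufz → matpufzzul.

matpufzzul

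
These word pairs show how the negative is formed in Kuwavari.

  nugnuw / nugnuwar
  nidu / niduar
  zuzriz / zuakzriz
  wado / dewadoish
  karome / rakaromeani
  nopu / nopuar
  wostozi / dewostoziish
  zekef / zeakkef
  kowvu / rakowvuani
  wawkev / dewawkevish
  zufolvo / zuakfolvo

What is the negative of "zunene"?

zuaknene

zufolvo and wado both end in -o yet inflect differently (zuakfolvo, dewadoish), so the final letter is not what conditions the rule; the first letter is.
"zunene" begins with z-. The stems beginning with z- (zuzriz → zuakzriz, zufolvo → zuakfolvo, zekef → zeakkef) insert -ak- after the first vowel.
The other patterns: stems beginning with n- add -ar; stems beginning with w- add de- … -ish around the stem; stems beginning with k- add ra- … -ani around the stem.
So zunene → zuaknene.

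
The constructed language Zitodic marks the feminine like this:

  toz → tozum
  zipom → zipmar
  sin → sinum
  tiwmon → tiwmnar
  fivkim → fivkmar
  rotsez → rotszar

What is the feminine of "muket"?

muktar

"muket" has 2 vowels. The stems with 2 vowels (tiwmon → tiwmnar, zipom → zipmar, fivkim → fivkmar) delete the last vowel and add -ar.
So muket → muktar.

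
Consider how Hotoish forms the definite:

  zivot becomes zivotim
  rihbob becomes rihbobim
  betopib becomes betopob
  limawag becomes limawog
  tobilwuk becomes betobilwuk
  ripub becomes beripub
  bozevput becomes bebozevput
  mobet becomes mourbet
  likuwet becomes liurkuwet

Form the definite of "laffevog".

laffevogim

rihbob and betopib both end in -b yet inflect differently (rihbobim, betopob), so the final letter is not what conditions the rule; the last vowel is.
"laffevog" has last vowel 'o'. The stems whose last vowel is 'o' (zivot → zivotim, rihbob → rihbobim) add -im.
The other patterns: stems whose last vowel is 'a' or 'i' change the last vowel to 'o'; stems whose last vowel is 'u' add the prefix be-; stems whose last vowel is 'e' insert -ur- after the first vowel.
So laffevog → laffevogim.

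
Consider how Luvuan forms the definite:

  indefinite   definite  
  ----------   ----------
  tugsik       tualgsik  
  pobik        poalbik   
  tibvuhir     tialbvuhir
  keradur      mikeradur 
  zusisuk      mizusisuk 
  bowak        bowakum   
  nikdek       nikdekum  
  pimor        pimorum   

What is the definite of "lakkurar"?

lakkurarum

"lakkurar" has last vowel 'a'. The one such stem in the data (bowak → bowakum) adds -um, so the same rule applies.
So lakkurar → lakkurarum.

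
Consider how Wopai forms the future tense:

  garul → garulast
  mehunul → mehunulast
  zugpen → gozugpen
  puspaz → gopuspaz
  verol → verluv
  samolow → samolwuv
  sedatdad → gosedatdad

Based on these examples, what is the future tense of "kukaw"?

gokukaw

garul and verol both end in -l yet inflect differently (garulast, verluv), so the final letter is not what conditions the rule; the last vowel is.
"kukaw" has last vowel 'a'. The stems whose last vowel is 'a' (sedatdad → gosedatdad, puspaz → gopuspaz) add the prefix go-.
So kukaw → gokukaw.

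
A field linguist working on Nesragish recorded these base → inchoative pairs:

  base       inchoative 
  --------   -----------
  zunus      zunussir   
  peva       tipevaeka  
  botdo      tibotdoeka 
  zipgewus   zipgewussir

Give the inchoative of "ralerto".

zunus and botdo both have 2 vowels yet inflect differently (zunussir, tibotdoeka), so the number of vowels is not what conditions the rule; whether the stem ends in a vowel or a consonant is.
"ralerto" ends in a vowel. The stems ending in a vowel (botdo → tibotdoeka, peva → tipevaeka) add ti- … -eka around the stem.
The other pattern: stems ending in a consonant double the final consonant and add -ir.
So ralerto → tiralertoeka.

tiralertoeka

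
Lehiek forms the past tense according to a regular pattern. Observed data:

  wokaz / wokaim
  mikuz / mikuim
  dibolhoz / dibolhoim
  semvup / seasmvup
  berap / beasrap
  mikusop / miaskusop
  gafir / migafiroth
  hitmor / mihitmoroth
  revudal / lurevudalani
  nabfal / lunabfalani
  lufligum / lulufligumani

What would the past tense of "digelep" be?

"digelep" ends in -p. The stems ending in -p (semvup → seasmvup, berap → beasrap, mikusop → miaskusop) insert -as- after the first vowel.
The other patterns: stems ending in -z drop the final letter and add -im; stems ending in -r add mi- … -oth around the stem; stems ending in -l or -m add lu- … -ani around the stem.
So digelep → diasgelep.

diasgelep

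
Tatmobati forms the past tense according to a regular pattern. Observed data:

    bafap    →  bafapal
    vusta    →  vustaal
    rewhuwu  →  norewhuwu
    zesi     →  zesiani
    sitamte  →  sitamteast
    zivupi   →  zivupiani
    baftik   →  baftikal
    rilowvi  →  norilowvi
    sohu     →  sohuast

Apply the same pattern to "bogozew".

"bogozew" begins with b-. The stems beginning with b- (bafap → bafapal, baftik → baftikal) add -al.
So bogozew → bogozewal.

bogozewal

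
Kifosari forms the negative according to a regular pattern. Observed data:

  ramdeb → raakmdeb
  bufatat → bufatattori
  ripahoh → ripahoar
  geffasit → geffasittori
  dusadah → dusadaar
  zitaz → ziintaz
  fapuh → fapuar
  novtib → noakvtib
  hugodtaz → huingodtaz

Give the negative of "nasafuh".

nasafuar

bufatat and dusadah both have last vowel 'a' yet inflect differently (bufatattori, dusadaar), so the last vowel is not what conditions the rule; the final letter is.
"nasafuh" ends in -h. The stems ending in -h (dusadah → dusadaar, ripahoh → ripahoar, fapuh → fapuar) drop the final letter and add -ar.
The other patterns: stems ending in -t double the final consonant and add -ori; stems ending in -z insert -in- after the first vowel; stems ending in -b insert -ak- after the first vowel.
So nasafuh → nasafuar.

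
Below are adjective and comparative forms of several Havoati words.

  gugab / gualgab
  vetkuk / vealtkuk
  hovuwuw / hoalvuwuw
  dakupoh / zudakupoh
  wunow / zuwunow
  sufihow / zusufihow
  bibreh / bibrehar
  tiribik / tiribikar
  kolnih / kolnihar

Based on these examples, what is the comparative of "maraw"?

hovuwuw and wunow both end in -w yet inflect differently (hoalvuwuw, zuwunow), so the final letter is not what conditions the rule; the last vowel is.
"maraw" has last vowel 'a'. The one such stem in the data (gugab → gualgab) inserts -al- after the first vowel (as do vetkuk, hovuwuw), so the same rule applies.
The other patterns: stems whose last vowel is 'o' add the prefix zu-; stems whose last vowel is 'e' or 'i' add -ar.
So maraw → maalraw.

maalraw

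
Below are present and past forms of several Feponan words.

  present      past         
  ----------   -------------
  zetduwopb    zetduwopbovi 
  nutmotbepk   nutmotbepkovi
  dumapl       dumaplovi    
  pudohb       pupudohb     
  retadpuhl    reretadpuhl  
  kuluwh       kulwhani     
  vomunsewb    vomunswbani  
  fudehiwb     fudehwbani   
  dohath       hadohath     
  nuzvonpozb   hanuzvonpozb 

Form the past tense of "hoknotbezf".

zetduwopb and pudohb both end in -b yet inflect differently (zetduwopbovi, pupudohb), so the final letter is not what conditions the rule; the second-to-last letter is.
"hoknotbezf" has second-to-last letter 'z'. The one such stem in the data (nuzvonpozb → hanuzvonpozb) adds the prefix ha-, so the same rule applies.
So hoknotbezf → hahoknotbezf.

hahoknotbezf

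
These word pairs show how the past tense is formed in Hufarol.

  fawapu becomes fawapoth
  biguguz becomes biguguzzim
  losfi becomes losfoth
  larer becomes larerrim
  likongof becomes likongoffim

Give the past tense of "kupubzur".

kupubzurrim

"kupubzur" ends in a consonant. The stems ending in a consonant (biguguz → biguguzzim, larer → larerrim, likongof → likongoffim) double the final consonant and add -im.
So kupubzur → kupubzurrim.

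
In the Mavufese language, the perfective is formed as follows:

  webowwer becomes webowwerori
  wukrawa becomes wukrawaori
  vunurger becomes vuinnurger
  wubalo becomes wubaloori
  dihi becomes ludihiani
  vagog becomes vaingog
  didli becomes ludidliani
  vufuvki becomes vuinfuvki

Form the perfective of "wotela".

wotelaori

vunurger and webowwer both end in -r yet inflect differently (vuinnurger, webowwerori), so the final letter is not what conditions the rule; the first letter is.
"wotela" begins with w-. The stems beginning with w- (wukrawa → wukrawaori, wubalo → wubaloori, webowwer → webowwerori) add -ori.
The other patterns: stems beginning with v- insert -in- after the first vowel; stems beginning with d- add lu- … -ani around the stem.
So wotela → wotelaori.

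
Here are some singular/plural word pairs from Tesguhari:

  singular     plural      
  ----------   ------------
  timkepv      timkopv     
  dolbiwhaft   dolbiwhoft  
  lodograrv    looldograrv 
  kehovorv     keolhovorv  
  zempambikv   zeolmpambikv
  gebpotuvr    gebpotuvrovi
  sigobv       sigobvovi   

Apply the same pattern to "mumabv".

timkepv and lodograrv both end in -v yet inflect differently (timkopv, looldograrv), so the final letter is not what conditions the rule; the second-to-last letter is.
"mumabv" has second-to-last letter 'b'. The one such stem in the data (sigobv → sigobvovi) adds -ovi, so the same rule applies.
The other patterns: stems whose second-to-last letter is 'f' or 'p' change the last vowel to 'o'; stems whose second-to-last letter is 'k' or 'r' insert -ol- after the first vowel.
So mumabv → mumabvovi.

mumabvovi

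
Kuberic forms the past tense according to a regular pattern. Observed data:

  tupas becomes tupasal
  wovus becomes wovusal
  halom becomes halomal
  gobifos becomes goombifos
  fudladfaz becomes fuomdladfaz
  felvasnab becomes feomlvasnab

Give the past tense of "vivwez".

"vivwez" has 2 vowels. The stems with 2 vowels (tupas → tupasal, wovus → wovusal, halom → halomal) add -al.
So vivwez → vivwezal.

vivwezal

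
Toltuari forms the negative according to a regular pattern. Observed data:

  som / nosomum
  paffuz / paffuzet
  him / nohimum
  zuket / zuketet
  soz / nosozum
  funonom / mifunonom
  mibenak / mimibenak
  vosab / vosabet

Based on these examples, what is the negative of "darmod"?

"darmod" has 2 vowels. The stems with 2 vowels (paffuz → paffuzet, zuket → zuketet, vosab → vosabet) add -et.
The other patterns: stems with 1 vowel add no- … -um around the stem; stems with 3 vowels add the prefix mi-.
So darmod → darmodet.

darmodet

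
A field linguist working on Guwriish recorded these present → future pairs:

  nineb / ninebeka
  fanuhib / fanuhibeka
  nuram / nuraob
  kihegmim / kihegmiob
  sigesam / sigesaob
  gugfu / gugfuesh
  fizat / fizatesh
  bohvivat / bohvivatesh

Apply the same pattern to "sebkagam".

fanuhib and kihegmim both have last vowel 'i' yet inflect differently (fanuhibeka, kihegmiob), so the last vowel is not what conditions the rule; the final letter is.
"sebkagam" ends in -m. The stems ending in -m (nuram → nuraob, kihegmim → kihegmiob, sigesam → sigesaob) drop the final letter and add -ob.
The other patterns: stems ending in -b add -eka; stems ending in -t or -u add -esh.
So sebkagam → sebkagaob.

sebkagaob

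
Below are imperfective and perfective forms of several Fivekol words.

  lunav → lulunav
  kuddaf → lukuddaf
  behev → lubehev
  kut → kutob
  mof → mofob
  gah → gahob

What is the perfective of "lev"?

"lev" has 1 vowel. The stems with 1 vowel (kut → kutob, mof → mofob, gah → gahob) add -ob.
The other pattern: stems with 2 vowels add the prefix lu-.
So lev → levob.

levob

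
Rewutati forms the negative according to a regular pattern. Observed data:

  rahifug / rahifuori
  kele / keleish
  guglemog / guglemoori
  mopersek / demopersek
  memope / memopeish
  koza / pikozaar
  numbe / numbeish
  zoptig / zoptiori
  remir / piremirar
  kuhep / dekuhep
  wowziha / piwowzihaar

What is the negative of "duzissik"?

deduzissik

remir and zoptig both have last vowel 'i' yet inflect differently (piremirar, zoptiori), so the last vowel is not what conditions the rule; the final letter is.
"duzissik" ends in -k. The one such stem in the data (mopersek → demopersek) adds the prefix de-, so the same rule applies.
The other patterns: stems ending in -a or -r add pi- … -ar around the stem; stems ending in -e add -ish; stems ending in -g drop the final letter and add -ori.
So duzissik → deduzissik.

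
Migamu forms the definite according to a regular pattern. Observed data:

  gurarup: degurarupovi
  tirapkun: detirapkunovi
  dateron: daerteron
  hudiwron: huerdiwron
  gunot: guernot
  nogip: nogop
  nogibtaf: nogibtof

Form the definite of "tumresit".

"tumresit" has last vowel 'i'. The one such stem in the data (nogip → nogop) changes the last vowel to 'o' (as does nogibtaf), so the same rule applies.
The other patterns: stems whose last vowel is 'u' add de- … -ovi around the stem; stems whose last vowel is 'o' insert -er- after the first vowel.
So tumresit → tumresot.

tumresot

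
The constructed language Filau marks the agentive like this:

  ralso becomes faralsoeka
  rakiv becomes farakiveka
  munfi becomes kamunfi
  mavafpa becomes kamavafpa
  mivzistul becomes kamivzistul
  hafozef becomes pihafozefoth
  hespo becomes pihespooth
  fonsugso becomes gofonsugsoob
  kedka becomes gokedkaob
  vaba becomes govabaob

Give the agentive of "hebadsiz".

pihebadsizoth

ralso and hespo both end in -o yet inflect differently (faralsoeka, pihespooth), so the final letter is not what conditions the rule; the first letter is.
"hebadsiz" begins with h-. The stems beginning with h- (hafozef → pihafozefoth, hespo → pihespooth) add pi- … -oth around the stem.
The other patterns: stems beginning with r- add fa- … -eka around the stem; stems beginning with m- add the prefix ka-; stems beginning with f-, k- or v- add go- … -ob around the stem.
So hebadsiz → pihebadsizoth.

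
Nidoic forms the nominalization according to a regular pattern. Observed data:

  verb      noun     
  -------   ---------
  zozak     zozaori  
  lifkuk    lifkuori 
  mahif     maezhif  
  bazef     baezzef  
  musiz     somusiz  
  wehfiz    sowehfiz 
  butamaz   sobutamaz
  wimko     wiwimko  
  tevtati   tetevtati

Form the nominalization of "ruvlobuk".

ruvlobuori

mahif and musiz both have last vowel 'i' yet inflect differently (maezhif, somusiz), so the last vowel is not what conditions the rule; the final letter is.
"ruvlobuk" ends in -k. The stems ending in -k (zozak → zozaori, lifkuk → lifkuori) drop the final letter and add -ori.
So ruvlobuk → ruvlobuori.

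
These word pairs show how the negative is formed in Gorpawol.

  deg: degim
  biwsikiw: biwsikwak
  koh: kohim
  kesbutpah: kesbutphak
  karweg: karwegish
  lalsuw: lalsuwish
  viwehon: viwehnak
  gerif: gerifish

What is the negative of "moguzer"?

moguzrak

deg and karweg both end in -g yet inflect differently (degim, karwegish), so the final letter is not what conditions the rule; the number of vowels is.
"moguzer" has 3 vowels. The stems with 3 vowels (viwehon → viwehnak, biwsikiw → biwsikwak, kesbutpah → kesbutphak) delete the last vowel and add -ak.
The other patterns: stems with 1 vowel add -im; stems with 2 vowels add -ish.
So moguzer → moguzrak.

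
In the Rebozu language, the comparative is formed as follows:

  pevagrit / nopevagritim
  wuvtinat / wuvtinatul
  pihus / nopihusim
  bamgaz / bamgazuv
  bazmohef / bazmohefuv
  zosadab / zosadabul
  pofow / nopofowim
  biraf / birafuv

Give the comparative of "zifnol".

"zifnol" begins with z-. The one such stem in the data (zosadab → zosadabul) adds -ul, so the same rule applies.
The other patterns: stems beginning with b- add -uv; stems beginning with p- add no- … -im around the stem.
So zifnol → zifnolul.

zifnolul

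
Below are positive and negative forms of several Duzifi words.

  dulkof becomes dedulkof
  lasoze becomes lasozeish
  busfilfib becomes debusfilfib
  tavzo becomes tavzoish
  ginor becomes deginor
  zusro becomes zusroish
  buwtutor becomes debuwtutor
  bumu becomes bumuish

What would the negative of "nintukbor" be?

denintukbor

dulkof and zusro both have last vowel 'o' yet inflect differently (dedulkof, zusroish), so the last vowel is not what conditions the rule; whether the stem ends in a vowel or a consonant is.
"nintukbor" ends in a consonant. The stems ending in a consonant (dulkof → dedulkof, ginor → deginor, buwtutor → debuwtutor) add the prefix de-.
So nintukbor → denintukbor.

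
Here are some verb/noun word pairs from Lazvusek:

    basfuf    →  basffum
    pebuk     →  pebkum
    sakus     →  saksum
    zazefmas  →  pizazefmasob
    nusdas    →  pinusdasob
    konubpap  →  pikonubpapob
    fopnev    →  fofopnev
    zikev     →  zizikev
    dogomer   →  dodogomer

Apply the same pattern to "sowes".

sakus and zazefmas both end in -s yet inflect differently (saksum, pizazefmasob), so the final letter is not what conditions the rule; the last vowel is.
"sowes" has last vowel 'e'. The stems whose last vowel is 'e' (fopnev → fofopnev, zikev → zizikev, dogomer → dodogomer) repeat the first consonant+vowel as a prefix.
The other patterns: stems whose last vowel is 'u' delete the last vowel and add -um; stems whose last vowel is 'a' add pi- … -ob around the stem.
So sowes → sosowes.

sosowes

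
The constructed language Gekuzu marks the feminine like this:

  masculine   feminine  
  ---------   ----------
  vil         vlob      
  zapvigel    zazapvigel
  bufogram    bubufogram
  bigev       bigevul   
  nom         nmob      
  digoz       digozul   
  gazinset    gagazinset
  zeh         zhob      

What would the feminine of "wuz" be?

"wuz" has 1 vowel. The stems with 1 vowel (zeh → zhob, nom → nmob, vil → vlob) delete the last vowel and add -ob.
The other patterns: stems with 2 vowels add -ul; stems with 3 vowels repeat the first consonant+vowel as a prefix.
So wuz → wzob.

wzob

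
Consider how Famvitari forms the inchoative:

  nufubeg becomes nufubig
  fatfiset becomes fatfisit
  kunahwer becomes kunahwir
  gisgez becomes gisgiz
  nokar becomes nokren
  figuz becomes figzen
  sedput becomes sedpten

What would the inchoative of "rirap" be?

"rirap" has last vowel 'a'. The one such stem in the data (nokar → nokren) deletes the last vowel and adds -en (as do figuz, sedput), so the same rule applies.
So rirap → rirpen.

rirpen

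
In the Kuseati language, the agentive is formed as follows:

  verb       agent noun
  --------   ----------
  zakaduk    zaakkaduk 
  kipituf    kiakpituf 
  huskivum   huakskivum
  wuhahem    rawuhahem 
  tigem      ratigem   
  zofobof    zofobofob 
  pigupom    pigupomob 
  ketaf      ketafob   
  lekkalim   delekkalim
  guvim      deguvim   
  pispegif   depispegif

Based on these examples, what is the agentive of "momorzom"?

momorzomob

"momorzom" has last vowel 'o'. The stems whose last vowel is 'o' (zofobof → zofobofob, pigupom → pigupomob) add -ob.
The other patterns: stems whose last vowel is 'u' insert -ak- after the first vowel; stems whose last vowel is 'e' add the prefix ra-; stems whose last vowel is 'i' add the prefix de-.
So momorzom → momorzomob.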